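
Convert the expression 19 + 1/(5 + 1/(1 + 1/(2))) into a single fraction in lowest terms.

326/17

Compute successive convergents:
a_0 = 19: 19/1
a_1 = 5: 96/5
a_2 = 1: 115/6
a_3 = 2: 326/17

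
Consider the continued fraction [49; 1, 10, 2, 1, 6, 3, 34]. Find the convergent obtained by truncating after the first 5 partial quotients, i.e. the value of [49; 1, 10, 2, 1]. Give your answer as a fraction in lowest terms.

Collapse the nested fraction from the inside out:
Start with 1.
2 + 1/(1/1) = 2 + 1/1 = 3/1
10 + 1/(3/1) = 10 + 1/3 = 31/3
1 + 1/(31/3) = 1 + 3/31 = 34/31
49 + 1/(34/31) = 49 + 31/34 = 1697/34

1697/34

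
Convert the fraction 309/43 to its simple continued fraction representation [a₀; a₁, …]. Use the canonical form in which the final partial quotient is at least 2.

⌊309/43⌋ = 7, remainder 8
⌊43/8⌋ = 5, remainder 3
⌊8/3⌋ = 2, remainder 2
⌊3/2⌋ = 1, remainder 1
⌊2/1⌋ = 2, remainder 0

[7; 5, 2, 1, 2]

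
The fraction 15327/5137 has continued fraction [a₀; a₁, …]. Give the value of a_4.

15327 = 2·5137 + 5053, so a_0 = 2
5137 = 1·5053 + 84, so a_1 = 1
5053 = 60·84 + 13, so a_2 = 60
84 = 6·13 + 6, so a_3 = 6
13 = 2·6 + 1, so a_4 = 2

2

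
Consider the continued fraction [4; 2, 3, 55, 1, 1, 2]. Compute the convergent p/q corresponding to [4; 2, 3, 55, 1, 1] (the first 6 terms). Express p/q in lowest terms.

3459/781

a_0 = 4: 4/1
a_1 = 2: 9/2
a_2 = 3: 31/7
a_3 = 55: 1714/387
a_4 = 1: 1745/394
a_5 = 1: 3459/781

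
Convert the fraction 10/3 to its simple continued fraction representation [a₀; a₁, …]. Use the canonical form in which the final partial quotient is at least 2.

[3; 3]

Run the Euclidean algorithm, recording each quotient:
10 ÷ 3 → quotient 3, remainder 1
3 ÷ 1 → quotient 3, remainder 0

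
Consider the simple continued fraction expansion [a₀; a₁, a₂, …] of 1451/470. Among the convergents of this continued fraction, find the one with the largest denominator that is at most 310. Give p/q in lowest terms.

List convergents until the denominator exceeds the bound:
a_0 = 3: 3/1  (≤ bound)
a_1 = 11: 34/11  (≤ bound)
a_2 = 2: 71/23  (≤ bound)
a_3 = 6: 460/149  (≤ bound)
a_4 = 3: 1451/470  (> 310, stop)

460/149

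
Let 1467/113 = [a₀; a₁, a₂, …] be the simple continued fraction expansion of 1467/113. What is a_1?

1

Apply division with remainder until the remainder is 0:
1467 = 12·113 + 111, so a_0 = 12
113 = 1·111 + 2, so a_1 = 1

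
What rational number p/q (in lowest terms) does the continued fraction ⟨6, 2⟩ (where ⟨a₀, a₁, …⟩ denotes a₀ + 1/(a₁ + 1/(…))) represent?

Use the convergent recurrence hₖ = aₖ·hₖ₋₁ + hₖ₋₂ (and likewise for the denominators kₖ):
a_0 = 6: 6/1
a_1 = 2: 13/2

13/2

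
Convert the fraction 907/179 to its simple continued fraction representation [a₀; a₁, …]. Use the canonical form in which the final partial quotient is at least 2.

[5; 14, 1, 11]

⌊907/179⌋ = 5, remainder 12
⌊179/12⌋ = 14, remainder 11
⌊12/11⌋ = 1, remainder 1
⌊11/1⌋ = 11, remainder 0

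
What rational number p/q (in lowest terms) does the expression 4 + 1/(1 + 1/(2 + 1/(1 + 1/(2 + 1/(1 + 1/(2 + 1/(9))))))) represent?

1817/384

Start with 9.
2 + 1/(9/1) = 2 + 1/9 = 19/9
1 + 1/(19/9) = 1 + 9/19 = 28/19
2 + 1/(28/19) = 2 + 19/28 = 75/28
1 + 1/(75/28) = 1 + 28/75 = 103/75
2 + 1/(103/75) = 2 + 75/103 = 281/103
1 + 1/(281/103) = 1 + 103/281 = 384/281
4 + 1/(384/281) = 4 + 281/384 = 1817/384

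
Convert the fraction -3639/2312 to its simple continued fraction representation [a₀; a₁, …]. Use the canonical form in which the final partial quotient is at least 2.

-3639 ÷ 2312 → quotient -2, remainder 985
2312 ÷ 985 → quotient 2, remainder 342
985 ÷ 342 → quotient 2, remainder 301
342 ÷ 301 → quotient 1, remainder 41
301 ÷ 41 → quotient 7, remainder 14
41 ÷ 14 → quotient 2, remainder 13
14 ÷ 13 → quotient 1, remainder 1
13 ÷ 1 → quotient 13, remainder 0

[-2; 2, 2, 1, 7, 2, 1, 13]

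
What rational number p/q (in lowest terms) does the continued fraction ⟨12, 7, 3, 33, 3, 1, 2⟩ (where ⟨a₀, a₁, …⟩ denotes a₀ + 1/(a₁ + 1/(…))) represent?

98657/8129

Start with 2.
1 + 1/(2/1) = 1 + 1/2 = 3/2
3 + 1/(3/2) = 3 + 2/3 = 11/3
33 + 1/(11/3) = 33 + 3/11 = 366/11
3 + 1/(366/11) = 3 + 11/366 = 1109/366
7 + 1/(1109/366) = 7 + 366/1109 = 8129/1109
12 + 1/(8129/1109) = 12 + 1109/8129 = 98657/8129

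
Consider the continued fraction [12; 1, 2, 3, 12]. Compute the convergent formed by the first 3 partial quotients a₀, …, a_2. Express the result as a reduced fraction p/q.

38/3

Start with 2.
1 + 1/(2/1) = 1 + 1/2 = 3/2
12 + 1/(3/2) = 12 + 2/3 = 38/3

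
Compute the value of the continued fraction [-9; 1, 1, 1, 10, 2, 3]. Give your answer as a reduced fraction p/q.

-1944/233

a_0 = -9: -9/1
a_1 = 1: -8/1
a_2 = 1: -17/2
a_3 = 1: -25/3
a_4 = 10: -267/32
a_5 = 2: -559/67
a_6 = 3: -1944/233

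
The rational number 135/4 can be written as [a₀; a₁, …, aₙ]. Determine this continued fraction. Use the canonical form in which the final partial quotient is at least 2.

[33; 1, 3]

⌊135/4⌋ = 33, remainder 3
⌊4/3⌋ = 1, remainder 1
⌊3/1⌋ = 3, remainder 0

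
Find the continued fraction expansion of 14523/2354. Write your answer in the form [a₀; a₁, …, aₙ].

[6; 5, 1, 8, 1, 39]

14523 = 6·2354 + 399, so a_0 = 6
2354 = 5·399 + 359, so a_1 = 5
399 = 1·359 + 40, so a_2 = 1
359 = 8·40 + 39, so a_3 = 8
40 = 1·39 + 1, so a_4 = 1
39 = 39·1 + 0, so a_5 = 39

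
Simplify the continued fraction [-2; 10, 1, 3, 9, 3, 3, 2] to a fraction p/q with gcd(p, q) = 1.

-18031/9455

Compute successive convergents:
a_0 = -2: -2/1
a_1 = 10: -19/10
a_2 = 1: -21/11
a_3 = 3: -82/43
a_4 = 9: -759/398
a_5 = 3: -2359/1237
a_6 = 3: -7836/4109
a_7 = 2: -18031/9455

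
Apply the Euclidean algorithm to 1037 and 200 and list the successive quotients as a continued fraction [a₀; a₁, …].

1037 = 5·200 + 37, so a_0 = 5
200 = 5·37 + 15, so a_1 = 5
37 = 2·15 + 7, so a_2 = 2
15 = 2·7 + 1, so a_3 = 2
7 = 7·1 + 0, so a_4 = 7

[5; 5, 2, 2, 7]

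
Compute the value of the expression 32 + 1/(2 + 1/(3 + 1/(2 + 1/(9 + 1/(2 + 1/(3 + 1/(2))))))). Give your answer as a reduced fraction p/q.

Work from the innermost term outward:
Start with 2.
3 + 1/(2/1) = 3 + 1/2 = 7/2
2 + 1/(7/2) = 2 + 2/7 = 16/7
9 + 1/(16/7) = 9 + 7/16 = 151/16
2 + 1/(151/16) = 2 + 16/151 = 318/151
3 + 1/(318/151) = 3 + 151/318 = 1105/318
2 + 1/(1105/318) = 2 + 318/1105 = 2528/1105
32 + 1/(2528/1105) = 32 + 1105/2528 = 82001/2528

82001/2528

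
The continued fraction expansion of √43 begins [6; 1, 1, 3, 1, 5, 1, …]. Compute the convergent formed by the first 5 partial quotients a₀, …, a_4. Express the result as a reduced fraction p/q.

a_0 = 6: 6/1
a_1 = 1: 7/1
a_2 = 1: 13/2
a_3 = 3: 46/7
a_4 = 1: 59/9

59/9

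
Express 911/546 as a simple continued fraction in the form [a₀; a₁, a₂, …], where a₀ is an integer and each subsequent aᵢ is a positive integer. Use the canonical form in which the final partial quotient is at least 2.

Run the Euclidean algorithm, recording each quotient:
911 = 1·546 + 365, so a_0 = 1
546 = 1·365 + 181, so a_1 = 1
365 = 2·181 + 3, so a_2 = 2
181 = 60·3 + 1, so a_3 = 60
3 = 3·1 + 0, so a_4 = 3

[1; 1, 2, 60, 3]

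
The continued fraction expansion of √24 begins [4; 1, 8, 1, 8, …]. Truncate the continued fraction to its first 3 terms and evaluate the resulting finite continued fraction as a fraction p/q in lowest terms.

Use the convergent recurrence hₖ = aₖ·hₖ₋₁ + hₖ₋₂ (and likewise for the denominators kₖ):
a_0 = 4: 4/1
a_1 = 1: 5/1
a_2 = 8: 44/9

44/9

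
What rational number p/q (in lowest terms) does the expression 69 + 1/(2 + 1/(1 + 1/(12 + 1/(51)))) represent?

134593/1941

a_0 = 69: 69/1
a_1 = 2: 139/2
a_2 = 1: 208/3
a_3 = 12: 2635/38
a_4 = 51: 134593/1941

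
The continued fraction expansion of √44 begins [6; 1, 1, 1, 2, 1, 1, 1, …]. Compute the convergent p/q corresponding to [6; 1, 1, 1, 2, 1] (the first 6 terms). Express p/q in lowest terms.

Work from the innermost term outward:
Start with 1.
2 + 1/(1/1) = 2 + 1/1 = 3/1
1 + 1/(3/1) = 1 + 1/3 = 4/3
1 + 1/(4/3) = 1 + 3/4 = 7/4
1 + 1/(7/4) = 1 + 4/7 = 11/7
6 + 1/(11/7) = 6 + 7/11 = 73/11

73/11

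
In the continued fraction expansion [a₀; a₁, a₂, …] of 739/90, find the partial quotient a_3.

⌊739/90⌋ = 8, remainder 19
⌊90/19⌋ = 4, remainder 14
⌊19/14⌋ = 1, remainder 5
⌊14/5⌋ = 2, remainder 4

2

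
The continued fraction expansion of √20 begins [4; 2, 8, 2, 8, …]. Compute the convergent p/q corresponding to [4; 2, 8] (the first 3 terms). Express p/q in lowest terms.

a_0 = 4: 4/1
a_1 = 2: 9/2
a_2 = 8: 76/17

76/17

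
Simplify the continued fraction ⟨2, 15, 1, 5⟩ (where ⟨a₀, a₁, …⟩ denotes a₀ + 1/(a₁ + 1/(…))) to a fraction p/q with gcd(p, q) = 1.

196/95

Work from the innermost term outward:
Start with 5.
1 + 1/(5/1) = 1 + 1/5 = 6/5
15 + 1/(6/5) = 15 + 5/6 = 95/6
2 + 1/(95/6) = 2 + 6/95 = 196/95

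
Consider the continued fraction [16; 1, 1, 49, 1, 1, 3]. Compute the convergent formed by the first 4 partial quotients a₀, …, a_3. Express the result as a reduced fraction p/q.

1634/99

Start with 49.
1 + 1/(49/1) = 1 + 1/49 = 50/49
1 + 1/(50/49) = 1 + 49/50 = 99/50
16 + 1/(99/50) = 16 + 50/99 = 1634/99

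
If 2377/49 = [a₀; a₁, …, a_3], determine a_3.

24

Repeatedly divide and take the remainder:
2377 ÷ 49 → quotient 48, remainder 25
49 ÷ 25 → quotient 1, remainder 24
25 ÷ 24 → quotient 1, remainder 1
24 ÷ 1 → quotient 24, remainder 0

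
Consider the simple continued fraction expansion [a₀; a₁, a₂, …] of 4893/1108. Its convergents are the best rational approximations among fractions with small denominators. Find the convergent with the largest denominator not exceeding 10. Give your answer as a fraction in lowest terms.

List convergents until the denominator exceeds the bound:
a_0 = 4: 4/1  (≤ bound)
a_1 = 2: 9/2  (≤ bound)
a_2 = 2: 22/5  (≤ bound)
a_3 = 2: 53/12  (> 10, stop)

22/5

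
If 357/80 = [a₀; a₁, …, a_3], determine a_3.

6

Run the Euclidean algorithm, recording each quotient:
357 ÷ 80 → quotient 4, remainder 37
80 ÷ 37 → quotient 2, remainder 6
37 ÷ 6 → quotient 6, remainder 1
6 ÷ 1 → quotient 6, remainder 0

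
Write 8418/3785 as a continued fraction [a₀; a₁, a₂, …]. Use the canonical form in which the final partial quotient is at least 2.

[2; 4, 2, 6, 2, 1, 20]

Run the Euclidean algorithm, recording each quotient:
8418 ÷ 3785 → quotient 2, remainder 848
3785 ÷ 848 → quotient 4, remainder 393
848 ÷ 393 → quotient 2, remainder 62
393 ÷ 62 → quotient 6, remainder 21
62 ÷ 21 → quotient 2, remainder 20
21 ÷ 20 → quotient 1, remainder 1
20 ÷ 1 → quotient 20, remainder 0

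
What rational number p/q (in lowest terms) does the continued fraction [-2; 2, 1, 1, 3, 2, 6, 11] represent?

Collapse the nested fraction from the inside out:
Start with 11.
6 + 1/(11/1) = 6 + 1/11 = 67/11
2 + 1/(67/11) = 2 + 11/67 = 145/67
3 + 1/(145/67) = 3 + 67/145 = 502/145
1 + 1/(502/145) = 1 + 145/502 = 647/502
1 + 1/(647/502) = 1 + 502/647 = 1149/647
2 + 1/(1149/647) = 2 + 647/1149 = 2945/1149
-2 + 1/(2945/1149) = -2 + 1149/2945 = -4741/2945

-4741/2945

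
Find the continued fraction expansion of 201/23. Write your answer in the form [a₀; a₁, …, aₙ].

[8; 1, 2, 1, 5]

⌊201/23⌋ = 8, remainder 17
⌊23/17⌋ = 1, remainder 6
⌊17/6⌋ = 2, remainder 5
⌊6/5⌋ = 1, remainder 1
⌊5/1⌋ = 5, remainder 0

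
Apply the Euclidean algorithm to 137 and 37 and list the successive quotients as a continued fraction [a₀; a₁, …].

[3; 1, 2, 2, 1, 3]

137 = 3·37 + 26, so a_0 = 3
37 = 1·26 + 11, so a_1 = 1
26 = 2·11 + 4, so a_2 = 2
11 = 2·4 + 3, so a_3 = 2
4 = 1·3 + 1, so a_4 = 1
3 = 3·1 + 0, so a_5 = 3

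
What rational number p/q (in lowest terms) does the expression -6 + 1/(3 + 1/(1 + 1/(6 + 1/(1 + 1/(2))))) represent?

Start with 2.
1 + 1/(2/1) = 1 + 1/2 = 3/2
6 + 1/(3/2) = 6 + 2/3 = 20/3
1 + 1/(20/3) = 1 + 3/20 = 23/20
3 + 1/(23/20) = 3 + 20/23 = 89/23
-6 + 1/(89/23) = -6 + 23/89 = -511/89

-511/89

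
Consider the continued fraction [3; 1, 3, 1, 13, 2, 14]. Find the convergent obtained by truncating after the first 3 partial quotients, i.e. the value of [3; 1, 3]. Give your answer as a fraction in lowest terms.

Start with 3.
1 + 1/(3/1) = 1 + 1/3 = 4/3
3 + 1/(4/3) = 3 + 3/4 = 15/4

15/4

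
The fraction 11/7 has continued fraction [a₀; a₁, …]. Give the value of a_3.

3

Apply division with remainder until the remainder is 0:
⌊11/7⌋ = 1, remainder 4
⌊7/4⌋ = 1, remainder 3
⌊4/3⌋ = 1, remainder 1
⌊3/1⌋ = 3, remainder 0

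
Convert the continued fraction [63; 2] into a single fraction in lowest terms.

Use the convergent recurrence hₖ = aₖ·hₖ₋₁ + hₖ₋₂ (and likewise for the denominators kₖ):
a_0 = 63: 63/1
a_1 = 2: 127/2

127/2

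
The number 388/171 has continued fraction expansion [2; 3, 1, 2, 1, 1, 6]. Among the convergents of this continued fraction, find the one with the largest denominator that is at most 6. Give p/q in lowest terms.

9/4

List convergents until the denominator exceeds the bound:
a_0 = 2: 2/1  (≤ bound)
a_1 = 3: 7/3  (≤ bound)
a_2 = 1: 9/4  (≤ bound)
a_3 = 2: 25/11  (> 6, stop)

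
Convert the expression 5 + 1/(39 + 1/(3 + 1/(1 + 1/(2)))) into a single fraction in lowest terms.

2171/432

Compute successive convergents:
a_0 = 5: 5/1
a_1 = 39: 196/39
a_2 = 3: 593/118
a_3 = 1: 789/157
a_4 = 2: 2171/432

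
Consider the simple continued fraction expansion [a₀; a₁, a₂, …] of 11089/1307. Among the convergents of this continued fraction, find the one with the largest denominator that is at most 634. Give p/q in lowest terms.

a_0 = 8: 8/1  (≤ bound)
a_1 = 2: 17/2  (≤ bound)
a_2 = 15: 263/31  (≤ bound)
a_3 = 2: 543/64  (≤ bound)
a_4 = 3: 1892/223  (≤ bound)
a_5 = 1: 2435/287  (≤ bound)
a_6 = 1: 4327/510  (≤ bound)
a_7 = 2: 11089/1307  (> 634, stop)

4327/510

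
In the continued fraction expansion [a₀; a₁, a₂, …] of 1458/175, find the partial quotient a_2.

58

1458 ÷ 175 → quotient 8, remainder 58
175 ÷ 58 → quotient 3, remainder 1
58 ÷ 1 → quotient 58, remainder 0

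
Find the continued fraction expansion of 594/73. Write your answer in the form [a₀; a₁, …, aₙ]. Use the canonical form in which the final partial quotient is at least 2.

[8; 7, 3, 3]

594 = 8·73 + 10, so a_0 = 8
73 = 7·10 + 3, so a_1 = 7
10 = 3·3 + 1, so a_2 = 3
3 = 3·1 + 0, so a_3 = 3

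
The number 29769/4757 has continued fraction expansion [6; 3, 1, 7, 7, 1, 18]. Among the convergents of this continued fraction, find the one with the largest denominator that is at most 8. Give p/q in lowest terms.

a_0 = 6: 6/1  (≤ bound)
a_1 = 3: 19/3  (≤ bound)
a_2 = 1: 25/4  (≤ bound)
a_3 = 7: 194/31  (> 8, stop)

25/4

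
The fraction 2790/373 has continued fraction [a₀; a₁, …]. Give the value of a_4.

14

Run the Euclidean algorithm, recording each quotient:
2790 ÷ 373 → quotient 7, remainder 179
373 ÷ 179 → quotient 2, remainder 15
179 ÷ 15 → quotient 11, remainder 14
15 ÷ 14 → quotient 1, remainder 1
14 ÷ 1 → quotient 14, remainder 0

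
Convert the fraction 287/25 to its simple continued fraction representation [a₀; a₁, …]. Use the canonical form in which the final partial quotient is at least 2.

287 = 11·25 + 12, so a_0 = 11
25 = 2·12 + 1, so a_1 = 2
12 = 12·1 + 0, so a_2 = 12

[11; 2, 12]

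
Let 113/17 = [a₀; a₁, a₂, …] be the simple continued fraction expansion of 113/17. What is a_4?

113 ÷ 17 → quotient 6, remainder 11
17 ÷ 11 → quotient 1, remainder 6
11 ÷ 6 → quotient 1, remainder 5
6 ÷ 5 → quotient 1, remainder 1
5 ÷ 1 → quotient 5, remainder 0

5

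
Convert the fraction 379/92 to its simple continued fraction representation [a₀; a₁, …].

379 ÷ 92 → quotient 4, remainder 11
92 ÷ 11 → quotient 8, remainder 4
11 ÷ 4 → quotient 2, remainder 3
4 ÷ 3 → quotient 1, remainder 1
3 ÷ 1 → quotient 3, remainder 0

[4; 8, 2, 1, 3]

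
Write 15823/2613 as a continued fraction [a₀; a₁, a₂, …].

[6; 18, 48, 3]

Repeatedly divide and take the remainder:
15823 = 6·2613 + 145, so a_0 = 6
2613 = 18·145 + 3, so a_1 = 18
145 = 48·3 + 1, so a_2 = 48
3 = 3·1 + 0, so a_3 = 3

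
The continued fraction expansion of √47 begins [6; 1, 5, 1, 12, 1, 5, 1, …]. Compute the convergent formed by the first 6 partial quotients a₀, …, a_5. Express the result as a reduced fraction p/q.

665/97

Start with 1.
12 + 1/(1/1) = 12 + 1/1 = 13/1
1 + 1/(13/1) = 1 + 1/13 = 14/13
5 + 1/(14/13) = 5 + 13/14 = 83/14
1 + 1/(83/14) = 1 + 14/83 = 97/83
6 + 1/(97/83) = 6 + 83/97 = 665/97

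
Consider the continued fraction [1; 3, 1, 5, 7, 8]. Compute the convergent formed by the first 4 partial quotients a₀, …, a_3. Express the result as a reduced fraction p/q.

29/23

Collapse the nested fraction from the inside out:
Start with 5.
1 + 1/(5/1) = 1 + 1/5 = 6/5
3 + 1/(6/5) = 3 + 5/6 = 23/6
1 + 1/(23/6) = 1 + 6/23 = 29/23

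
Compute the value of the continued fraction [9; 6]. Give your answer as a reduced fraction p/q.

55/6

Compute successive convergents:
a_0 = 9: 9/1
a_1 = 6: 55/6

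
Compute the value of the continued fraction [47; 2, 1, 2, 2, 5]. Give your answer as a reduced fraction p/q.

4879/103

Start with 5.
2 + 1/(5/1) = 2 + 1/5 = 11/5
2 + 1/(11/5) = 2 + 5/11 = 27/11
1 + 1/(27/11) = 1 + 11/27 = 38/27
2 + 1/(38/27) = 2 + 27/38 = 103/38
47 + 1/(103/38) = 47 + 38/103 = 4879/103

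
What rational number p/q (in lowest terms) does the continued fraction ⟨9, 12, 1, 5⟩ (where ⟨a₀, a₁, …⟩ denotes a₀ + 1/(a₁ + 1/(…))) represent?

Start with 5.
1 + 1/(5/1) = 1 + 1/5 = 6/5
12 + 1/(6/5) = 12 + 5/6 = 77/6
9 + 1/(77/6) = 9 + 6/77 = 699/77

699/77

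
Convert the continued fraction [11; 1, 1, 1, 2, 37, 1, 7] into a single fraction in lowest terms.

a_0 = 11: 11/1
a_1 = 1: 12/1
a_2 = 1: 23/2
a_3 = 1: 35/3
a_4 = 2: 93/8
a_5 = 37: 3476/299
a_6 = 1: 3569/307
a_7 = 7: 28459/2448

28459/2448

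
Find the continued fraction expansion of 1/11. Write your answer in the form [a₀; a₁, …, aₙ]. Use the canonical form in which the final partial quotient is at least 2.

Run the Euclidean algorithm, recording each quotient:
1 ÷ 11 → quotient 0, remainder 1
11 ÷ 1 → quotient 11, remainder 0

[0; 11]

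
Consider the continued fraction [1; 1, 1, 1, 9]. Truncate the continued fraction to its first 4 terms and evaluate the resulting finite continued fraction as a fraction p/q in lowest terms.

Start with 1.
1 + 1/(1/1) = 1 + 1/1 = 2/1
1 + 1/(2/1) = 1 + 1/2 = 3/2
1 + 1/(3/2) = 1 + 2/3 = 5/3

5/3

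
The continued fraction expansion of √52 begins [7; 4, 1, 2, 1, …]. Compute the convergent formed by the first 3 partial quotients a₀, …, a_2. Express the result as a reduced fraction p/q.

36/5

Start with 1.
4 + 1/(1/1) = 4 + 1/1 = 5/1
7 + 1/(5/1) = 7 + 1/5 = 36/5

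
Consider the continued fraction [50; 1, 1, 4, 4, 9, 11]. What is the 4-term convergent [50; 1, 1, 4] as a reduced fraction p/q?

a_0 = 50: 50/1
a_1 = 1: 51/1
a_2 = 1: 101/2
a_3 = 4: 455/9

455/9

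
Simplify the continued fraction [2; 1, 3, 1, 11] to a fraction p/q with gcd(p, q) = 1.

a_0 = 2: 2/1
a_1 = 1: 3/1
a_2 = 3: 11/4
a_3 = 1: 14/5
a_4 = 11: 165/59

165/59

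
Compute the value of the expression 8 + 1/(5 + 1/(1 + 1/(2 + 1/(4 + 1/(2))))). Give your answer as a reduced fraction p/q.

Use the convergent recurrence hₖ = aₖ·hₖ₋₁ + hₖ₋₂ (and likewise for the denominators kₖ):
a_0 = 8: 8/1
a_1 = 5: 41/5
a_2 = 1: 49/6
a_3 = 2: 139/17
a_4 = 4: 605/74
a_5 = 2: 1349/165

1349/165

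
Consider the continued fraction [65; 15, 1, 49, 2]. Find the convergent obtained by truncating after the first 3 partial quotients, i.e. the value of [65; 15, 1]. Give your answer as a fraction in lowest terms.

Start with 1.
15 + 1/(1/1) = 15 + 1/1 = 16/1
65 + 1/(16/1) = 65 + 1/16 = 1041/16

1041/16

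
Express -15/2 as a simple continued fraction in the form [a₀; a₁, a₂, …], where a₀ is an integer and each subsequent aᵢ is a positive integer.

[-8; 2]

-15 = -8·2 + 1, so a_0 = -8
2 = 2·1 + 0, so a_1 = 2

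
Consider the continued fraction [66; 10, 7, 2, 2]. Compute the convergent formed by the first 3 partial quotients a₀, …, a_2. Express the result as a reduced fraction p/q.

Starting at the tail and folding back:
Start with 7.
10 + 1/(7/1) = 10 + 1/7 = 71/7
66 + 1/(71/7) = 66 + 7/71 = 4693/71

4693/71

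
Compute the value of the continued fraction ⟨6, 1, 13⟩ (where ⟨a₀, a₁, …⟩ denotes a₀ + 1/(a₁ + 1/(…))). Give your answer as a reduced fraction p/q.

a_0 = 6: 6/1
a_1 = 1: 7/1
a_2 = 13: 97/14

97/14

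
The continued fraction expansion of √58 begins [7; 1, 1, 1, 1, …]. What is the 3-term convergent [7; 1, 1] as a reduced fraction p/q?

Build up convergents one term at a time:
a_0 = 7: 7/1
a_1 = 1: 8/1
a_2 = 1: 15/2

15/2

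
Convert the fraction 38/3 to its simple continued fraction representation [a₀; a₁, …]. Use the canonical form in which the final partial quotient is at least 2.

Apply division with remainder until the remainder is 0:
38 = 12·3 + 2, so a_0 = 12
3 = 1·2 + 1, so a_1 = 1
2 = 2·1 + 0, so a_2 = 2

[12; 1, 2]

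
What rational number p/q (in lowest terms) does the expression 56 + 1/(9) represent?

Start with 9.
56 + 1/(9/1) = 56 + 1/9 = 505/9

505/9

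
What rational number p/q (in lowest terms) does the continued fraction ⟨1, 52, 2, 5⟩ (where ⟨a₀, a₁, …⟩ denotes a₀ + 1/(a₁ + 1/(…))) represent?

588/577

Starting at the tail and folding back:
Start with 5.
2 + 1/(5/1) = 2 + 1/5 = 11/5
52 + 1/(11/5) = 52 + 5/11 = 577/11
1 + 1/(577/11) = 1 + 11/577 = 588/577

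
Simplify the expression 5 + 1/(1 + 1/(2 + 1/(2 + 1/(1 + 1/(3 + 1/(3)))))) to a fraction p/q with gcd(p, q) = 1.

Use the convergent recurrence hₖ = aₖ·hₖ₋₁ + hₖ₋₂ (and likewise for the denominators kₖ):
a_0 = 5: 5/1
a_1 = 1: 6/1
a_2 = 2: 17/3
a_3 = 2: 40/7
a_4 = 1: 57/10
a_5 = 3: 211/37
a_6 = 3: 690/121

690/121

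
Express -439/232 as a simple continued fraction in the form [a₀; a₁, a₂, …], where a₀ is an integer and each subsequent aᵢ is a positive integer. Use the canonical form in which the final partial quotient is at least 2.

[-2; 9, 3, 1, 1, 3]

Run the Euclidean algorithm, recording each quotient:
-439 = -2·232 + 25, so a_0 = -2
232 = 9·25 + 7, so a_1 = 9
25 = 3·7 + 4, so a_2 = 3
7 = 1·4 + 3, so a_3 = 1
4 = 1·3 + 1, so a_4 = 1
3 = 3·1 + 0, so a_5 = 3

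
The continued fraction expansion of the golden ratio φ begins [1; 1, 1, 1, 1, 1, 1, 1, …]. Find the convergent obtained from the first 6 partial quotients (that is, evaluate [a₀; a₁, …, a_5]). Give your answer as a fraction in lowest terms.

Start with 1.
1 + 1/(1/1) = 1 + 1/1 = 2/1
1 + 1/(2/1) = 1 + 1/2 = 3/2
1 + 1/(3/2) = 1 + 2/3 = 5/3
1 + 1/(5/3) = 1 + 3/5 = 8/5
1 + 1/(8/5) = 1 + 5/8 = 13/8

13/8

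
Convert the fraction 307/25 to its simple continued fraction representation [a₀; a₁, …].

[12; 3, 1, 1, 3]

307 ÷ 25 → quotient 12, remainder 7
25 ÷ 7 → quotient 3, remainder 4
7 ÷ 4 → quotient 1, remainder 3
4 ÷ 3 → quotient 1, remainder 1
3 ÷ 1 → quotient 3, remainder 0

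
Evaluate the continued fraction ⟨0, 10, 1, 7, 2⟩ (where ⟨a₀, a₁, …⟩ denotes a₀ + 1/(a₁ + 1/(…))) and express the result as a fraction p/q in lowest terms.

Start with 2.
7 + 1/(2/1) = 7 + 1/2 = 15/2
1 + 1/(15/2) = 1 + 2/15 = 17/15
10 + 1/(17/15) = 10 + 15/17 = 185/17
0 + 1/(185/17) = 0 + 17/185 = 17/185

17/185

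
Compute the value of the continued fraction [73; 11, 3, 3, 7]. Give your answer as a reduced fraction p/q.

60298/825

a_0 = 73: 73/1
a_1 = 11: 804/11
a_2 = 3: 2485/34
a_3 = 3: 8259/113
a_4 = 7: 60298/825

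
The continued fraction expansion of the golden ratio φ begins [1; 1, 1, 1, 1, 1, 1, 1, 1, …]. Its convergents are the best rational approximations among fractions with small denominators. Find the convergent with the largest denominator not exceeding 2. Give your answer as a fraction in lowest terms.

3/2

a_0 = 1: 1/1  (≤ bound)
a_1 = 1: 2/1  (≤ bound)
a_2 = 1: 3/2  (≤ bound)
a_3 = 1: 5/3  (> 2, stop)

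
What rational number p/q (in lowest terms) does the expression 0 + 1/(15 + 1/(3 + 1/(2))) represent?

7/107

Work from the innermost term outward:
Start with 2.
3 + 1/(2/1) = 3 + 1/2 = 7/2
15 + 1/(7/2) = 15 + 2/7 = 107/7
0 + 1/(107/7) = 0 + 7/107 = 7/107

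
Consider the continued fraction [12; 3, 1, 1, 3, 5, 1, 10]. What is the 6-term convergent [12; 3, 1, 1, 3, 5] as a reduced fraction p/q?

1621/132

Start with 5.
3 + 1/(5/1) = 3 + 1/5 = 16/5
1 + 1/(16/5) = 1 + 5/16 = 21/16
1 + 1/(21/16) = 1 + 16/21 = 37/21
3 + 1/(37/21) = 3 + 21/37 = 132/37
12 + 1/(132/37) = 12 + 37/132 = 1621/132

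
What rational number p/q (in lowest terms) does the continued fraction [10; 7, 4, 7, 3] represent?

Start with 3.
7 + 1/(3/1) = 7 + 1/3 = 22/3
4 + 1/(22/3) = 4 + 3/22 = 91/22
7 + 1/(91/22) = 7 + 22/91 = 659/91
10 + 1/(659/91) = 10 + 91/659 = 6681/659

6681/659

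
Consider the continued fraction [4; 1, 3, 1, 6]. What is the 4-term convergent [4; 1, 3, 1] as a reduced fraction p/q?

a_0 = 4: 4/1
a_1 = 1: 5/1
a_2 = 3: 19/4
a_3 = 1: 24/5

24/5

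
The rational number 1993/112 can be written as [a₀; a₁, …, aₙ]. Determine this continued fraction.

Repeatedly divide and take the remainder:
1993 = 17·112 + 89, so a_0 = 17
112 = 1·89 + 23, so a_1 = 1
89 = 3·23 + 20, so a_2 = 3
23 = 1·20 + 3, so a_3 = 1
20 = 6·3 + 2, so a_4 = 6
3 = 1·2 + 1, so a_5 = 1
2 = 2·1 + 0, so a_6 = 2

[17; 1, 3, 1, 6, 1, 2]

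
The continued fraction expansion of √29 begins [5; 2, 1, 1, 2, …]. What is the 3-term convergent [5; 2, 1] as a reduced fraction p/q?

Collapse the nested fraction from the inside out:
Start with 1.
2 + 1/(1/1) = 2 + 1/1 = 3/1
5 + 1/(3/1) = 5 + 1/3 = 16/3

16/3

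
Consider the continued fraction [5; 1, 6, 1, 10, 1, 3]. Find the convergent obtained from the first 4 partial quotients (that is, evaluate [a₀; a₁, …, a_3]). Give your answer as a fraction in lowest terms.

Use the convergent recurrence hₖ = aₖ·hₖ₋₁ + hₖ₋₂ (and likewise for the denominators kₖ):
a_0 = 5: 5/1
a_1 = 1: 6/1
a_2 = 6: 41/7
a_3 = 1: 47/8

47/8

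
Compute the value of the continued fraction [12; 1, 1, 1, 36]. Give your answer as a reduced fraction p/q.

1393/110

a_0 = 12: 12/1
a_1 = 1: 13/1
a_2 = 1: 25/2
a_3 = 1: 38/3
a_4 = 36: 1393/110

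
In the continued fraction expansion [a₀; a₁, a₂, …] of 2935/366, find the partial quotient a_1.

2935 = 8·366 + 7, so a_0 = 8
366 = 52·7 + 2, so a_1 = 52

52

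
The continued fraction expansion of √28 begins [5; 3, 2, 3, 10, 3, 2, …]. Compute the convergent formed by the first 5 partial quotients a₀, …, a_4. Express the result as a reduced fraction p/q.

1307/247

Use the convergent recurrence hₖ = aₖ·hₖ₋₁ + hₖ₋₂ (and likewise for the denominators kₖ):
a_0 = 5: 5/1
a_1 = 3: 16/3
a_2 = 2: 37/7
a_3 = 3: 127/24
a_4 = 10: 1307/247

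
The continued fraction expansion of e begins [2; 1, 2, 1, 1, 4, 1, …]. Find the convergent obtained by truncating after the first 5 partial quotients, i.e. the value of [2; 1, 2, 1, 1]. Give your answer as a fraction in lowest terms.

a_0 = 2: 2/1
a_1 = 1: 3/1
a_2 = 2: 8/3
a_3 = 1: 11/4
a_4 = 1: 19/7

19/7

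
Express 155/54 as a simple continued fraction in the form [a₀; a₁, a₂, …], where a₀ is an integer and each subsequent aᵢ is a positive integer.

[2; 1, 6, 1, 2, 2]

155 ÷ 54 → quotient 2, remainder 47
54 ÷ 47 → quotient 1, remainder 7
47 ÷ 7 → quotient 6, remainder 5
7 ÷ 5 → quotient 1, remainder 2
5 ÷ 2 → quotient 2, remainder 1
2 ÷ 1 → quotient 2, remainder 0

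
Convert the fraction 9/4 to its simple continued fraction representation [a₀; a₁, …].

Apply division with remainder until the remainder is 0:
9 = 2·4 + 1, so a_0 = 2
4 = 4·1 + 0, so a_1 = 4

[2; 4]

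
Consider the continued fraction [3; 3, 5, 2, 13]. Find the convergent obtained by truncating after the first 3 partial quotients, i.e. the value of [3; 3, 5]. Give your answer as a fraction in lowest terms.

Use the convergent recurrence hₖ = aₖ·hₖ₋₁ + hₖ₋₂ (and likewise for the denominators kₖ):
a_0 = 3: 3/1
a_1 = 3: 10/3
a_2 = 5: 53/16

53/16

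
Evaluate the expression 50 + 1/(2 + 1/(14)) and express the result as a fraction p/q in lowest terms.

1464/29

Start with 14.
2 + 1/(14/1) = 2 + 1/14 = 29/14
50 + 1/(29/14) = 50 + 14/29 = 1464/29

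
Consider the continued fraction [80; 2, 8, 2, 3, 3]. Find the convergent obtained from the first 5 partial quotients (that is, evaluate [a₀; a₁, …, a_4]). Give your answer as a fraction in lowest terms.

Build up convergents one term at a time:
a_0 = 80: 80/1
a_1 = 2: 161/2
a_2 = 8: 1368/17
a_3 = 2: 2897/36
a_4 = 3: 10059/125

10059/125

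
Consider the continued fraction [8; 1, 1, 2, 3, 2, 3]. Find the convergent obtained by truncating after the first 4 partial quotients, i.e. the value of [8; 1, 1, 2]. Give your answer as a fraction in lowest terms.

Start with 2.
1 + 1/(2/1) = 1 + 1/2 = 3/2
1 + 1/(3/2) = 1 + 2/3 = 5/3
8 + 1/(5/3) = 8 + 3/5 = 43/5

43/5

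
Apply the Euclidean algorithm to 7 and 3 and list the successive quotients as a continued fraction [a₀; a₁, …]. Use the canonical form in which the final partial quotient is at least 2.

[2; 3]

Apply division with remainder until the remainder is 0:
7 = 2·3 + 1, so a_0 = 2
3 = 3·1 + 0, so a_1 = 3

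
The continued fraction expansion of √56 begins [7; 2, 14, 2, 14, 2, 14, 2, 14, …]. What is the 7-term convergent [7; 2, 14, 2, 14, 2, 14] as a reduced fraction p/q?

194873/26041

Compute successive convergents:
a_0 = 7: 7/1
a_1 = 2: 15/2
a_2 = 14: 217/29
a_3 = 2: 449/60
a_4 = 14: 6503/869
a_5 = 2: 13455/1798
a_6 = 14: 194873/26041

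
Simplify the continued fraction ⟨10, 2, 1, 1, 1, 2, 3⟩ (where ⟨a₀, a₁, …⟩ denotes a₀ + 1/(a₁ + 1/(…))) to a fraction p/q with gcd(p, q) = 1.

a_0 = 10: 10/1
a_1 = 2: 21/2
a_2 = 1: 31/3
a_3 = 1: 52/5
a_4 = 1: 83/8
a_5 = 2: 218/21
a_6 = 3: 737/71

737/71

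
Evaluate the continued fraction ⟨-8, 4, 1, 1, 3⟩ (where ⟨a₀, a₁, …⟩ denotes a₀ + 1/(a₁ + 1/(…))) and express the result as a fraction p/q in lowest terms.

Start with 3.
1 + 1/(3/1) = 1 + 1/3 = 4/3
1 + 1/(4/3) = 1 + 3/4 = 7/4
4 + 1/(7/4) = 4 + 4/7 = 32/7
-8 + 1/(32/7) = -8 + 7/32 = -249/32

-249/32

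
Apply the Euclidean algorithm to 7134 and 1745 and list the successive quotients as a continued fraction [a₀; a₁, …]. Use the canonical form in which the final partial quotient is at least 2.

[4; 11, 3, 51]

7134 ÷ 1745 → quotient 4, remainder 154
1745 ÷ 154 → quotient 11, remainder 51
154 ÷ 51 → quotient 3, remainder 1
51 ÷ 1 → quotient 51, remainder 0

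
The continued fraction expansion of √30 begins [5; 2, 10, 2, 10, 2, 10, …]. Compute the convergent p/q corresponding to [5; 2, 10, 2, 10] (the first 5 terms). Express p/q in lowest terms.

Compute successive convergents:
a_0 = 5: 5/1
a_1 = 2: 11/2
a_2 = 10: 115/21
a_3 = 2: 241/44
a_4 = 10: 2525/461

2525/461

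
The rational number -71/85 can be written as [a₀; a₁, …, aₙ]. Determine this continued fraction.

Apply division with remainder until the remainder is 0:
⌊-71/85⌋ = -1, remainder 14
⌊85/14⌋ = 6, remainder 1
⌊14/1⌋ = 14, remainder 0

[-1; 6, 14]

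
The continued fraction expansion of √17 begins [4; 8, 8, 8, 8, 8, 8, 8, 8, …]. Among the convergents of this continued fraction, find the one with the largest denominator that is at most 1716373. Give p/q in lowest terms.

1166876/283009

List convergents until the denominator exceeds the bound:
a_0 = 4: 4/1  (≤ bound)
a_1 = 8: 33/8  (≤ bound)
a_2 = 8: 268/65  (≤ bound)
a_3 = 8: 2177/528  (≤ bound)
a_4 = 8: 17684/4289  (≤ bound)
a_5 = 8: 143649/34840  (≤ bound)
a_6 = 8: 1166876/283009  (≤ bound)
a_7 = 8: 9478657/2298912  (> 1716373, stop)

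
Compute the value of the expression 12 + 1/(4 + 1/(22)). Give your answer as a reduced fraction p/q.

Start with 22.
4 + 1/(22/1) = 4 + 1/22 = 89/22
12 + 1/(89/22) = 12 + 22/89 = 1090/89

1090/89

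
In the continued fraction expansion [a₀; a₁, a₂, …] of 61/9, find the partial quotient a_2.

61 = 6·9 + 7, so a_0 = 6
9 = 1·7 + 2, so a_1 = 1
7 = 3·2 + 1, so a_2 = 3

3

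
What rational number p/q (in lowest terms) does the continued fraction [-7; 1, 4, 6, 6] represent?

-1183/191

Start with 6.
6 + 1/(6/1) = 6 + 1/6 = 37/6
4 + 1/(37/6) = 4 + 6/37 = 154/37
1 + 1/(154/37) = 1 + 37/154 = 191/154
-7 + 1/(191/154) = -7 + 154/191 = -1183/191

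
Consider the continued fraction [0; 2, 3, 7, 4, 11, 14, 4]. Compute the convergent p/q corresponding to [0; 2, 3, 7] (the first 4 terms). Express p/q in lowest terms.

22/51

a_0 = 0: 0/1
a_1 = 2: 1/2
a_2 = 3: 3/7
a_3 = 7: 22/51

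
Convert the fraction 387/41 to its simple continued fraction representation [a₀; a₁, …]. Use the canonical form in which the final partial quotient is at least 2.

Repeatedly divide and take the remainder:
⌊387/41⌋ = 9, remainder 18
⌊41/18⌋ = 2, remainder 5
⌊18/5⌋ = 3, remainder 3
⌊5/3⌋ = 1, remainder 2
⌊3/2⌋ = 1, remainder 1
⌊2/1⌋ = 2, remainder 0

[9; 2, 3, 1, 1, 2]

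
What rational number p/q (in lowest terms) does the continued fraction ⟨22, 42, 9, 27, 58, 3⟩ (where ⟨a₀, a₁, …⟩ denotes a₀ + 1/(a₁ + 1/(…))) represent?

39626491/1799262

a_0 = 22: 22/1
a_1 = 42: 925/42
a_2 = 9: 8347/379
a_3 = 27: 226294/10275
a_4 = 58: 13133399/596329
a_5 = 3: 39626491/1799262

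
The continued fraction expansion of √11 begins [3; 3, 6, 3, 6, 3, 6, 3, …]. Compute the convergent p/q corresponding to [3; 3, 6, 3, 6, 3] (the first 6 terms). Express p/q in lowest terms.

Start with 3.
6 + 1/(3/1) = 6 + 1/3 = 19/3
3 + 1/(19/3) = 3 + 3/19 = 60/19
6 + 1/(60/19) = 6 + 19/60 = 379/60
3 + 1/(379/60) = 3 + 60/379 = 1197/379
3 + 1/(1197/379) = 3 + 379/1197 = 3970/1197

3970/1197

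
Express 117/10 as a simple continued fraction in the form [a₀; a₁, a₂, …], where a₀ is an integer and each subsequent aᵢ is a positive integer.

[11; 1, 2, 3]

117 = 11·10 + 7, so a_0 = 11
10 = 1·7 + 3, so a_1 = 1
7 = 2·3 + 1, so a_2 = 2
3 = 3·1 + 0, so a_3 = 3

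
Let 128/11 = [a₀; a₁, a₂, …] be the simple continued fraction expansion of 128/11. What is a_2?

1

128 ÷ 11 → quotient 11, remainder 7
11 ÷ 7 → quotient 1, remainder 4
7 ÷ 4 → quotient 1, remainder 3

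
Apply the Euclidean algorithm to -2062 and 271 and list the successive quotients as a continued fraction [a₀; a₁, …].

[-8; 2, 1, 1, 3, 1, 11]

-2062 ÷ 271 → quotient -8, remainder 106
271 ÷ 106 → quotient 2, remainder 59
106 ÷ 59 → quotient 1, remainder 47
59 ÷ 47 → quotient 1, remainder 12
47 ÷ 12 → quotient 3, remainder 11
12 ÷ 11 → quotient 1, remainder 1
11 ÷ 1 → quotient 11, remainder 0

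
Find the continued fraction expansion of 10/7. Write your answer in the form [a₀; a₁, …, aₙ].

Run the Euclidean algorithm, recording each quotient:
10 = 1·7 + 3, so a_0 = 1
7 = 2·3 + 1, so a_1 = 2
3 = 3·1 + 0, so a_2 = 3

[1; 2, 3]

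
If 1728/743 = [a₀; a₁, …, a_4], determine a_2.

Apply division with remainder until the remainder is 0:
1728 = 2·743 + 242, so a_0 = 2
743 = 3·242 + 17, so a_1 = 3
242 = 14·17 + 4, so a_2 = 14

14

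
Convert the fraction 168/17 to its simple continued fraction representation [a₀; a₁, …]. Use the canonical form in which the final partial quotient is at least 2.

Apply division with remainder until the remainder is 0:
⌊168/17⌋ = 9, remainder 15
⌊17/15⌋ = 1, remainder 2
⌊15/2⌋ = 7, remainder 1
⌊2/1⌋ = 2, remainder 0

[9; 1, 7, 2]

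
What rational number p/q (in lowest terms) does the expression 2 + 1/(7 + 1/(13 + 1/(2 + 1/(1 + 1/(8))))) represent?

5257/2455

a_0 = 2: 2/1
a_1 = 7: 15/7
a_2 = 13: 197/92
a_3 = 2: 409/191
a_4 = 1: 606/283
a_5 = 8: 5257/2455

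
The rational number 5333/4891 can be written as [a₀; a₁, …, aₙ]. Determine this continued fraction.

5333 = 1·4891 + 442, so a_0 = 1
4891 = 11·442 + 29, so a_1 = 11
442 = 15·29 + 7, so a_2 = 15
29 = 4·7 + 1, so a_3 = 4
7 = 7·1 + 0, so a_4 = 7

[1; 11, 15, 4, 7]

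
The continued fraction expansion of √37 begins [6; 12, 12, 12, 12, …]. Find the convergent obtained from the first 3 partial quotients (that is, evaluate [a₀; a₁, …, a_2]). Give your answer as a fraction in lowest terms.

Work from the innermost term outward:
Start with 12.
12 + 1/(12/1) = 12 + 1/12 = 145/12
6 + 1/(145/12) = 6 + 12/145 = 882/145

882/145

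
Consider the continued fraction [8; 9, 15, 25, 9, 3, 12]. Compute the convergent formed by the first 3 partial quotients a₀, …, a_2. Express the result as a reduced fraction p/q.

1103/136

Work from the innermost term outward:
Start with 15.
9 + 1/(15/1) = 9 + 1/15 = 136/15
8 + 1/(136/15) = 8 + 15/136 = 1103/136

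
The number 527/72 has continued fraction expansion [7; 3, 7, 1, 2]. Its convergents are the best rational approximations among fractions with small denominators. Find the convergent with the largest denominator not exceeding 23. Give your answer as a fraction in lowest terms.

a_0 = 7: 7/1  (≤ bound)
a_1 = 3: 22/3  (≤ bound)
a_2 = 7: 161/22  (≤ bound)
a_3 = 1: 183/25  (> 23, stop)

161/22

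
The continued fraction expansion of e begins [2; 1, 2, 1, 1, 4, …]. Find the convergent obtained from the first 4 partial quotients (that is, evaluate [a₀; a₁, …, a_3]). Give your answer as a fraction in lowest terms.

11/4

Start with 1.
2 + 1/(1/1) = 2 + 1/1 = 3/1
1 + 1/(3/1) = 1 + 1/3 = 4/3
2 + 1/(4/3) = 2 + 3/4 = 11/4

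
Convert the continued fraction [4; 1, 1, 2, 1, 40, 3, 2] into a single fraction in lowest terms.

Use the convergent recurrence hₖ = aₖ·hₖ₋₁ + hₖ₋₂ (and likewise for the denominators kₖ):
a_0 = 4: 4/1
a_1 = 1: 5/1
a_2 = 1: 9/2
a_3 = 2: 23/5
a_4 = 1: 32/7
a_5 = 40: 1303/285
a_6 = 3: 3941/862
a_7 = 2: 9185/2009

9185/2009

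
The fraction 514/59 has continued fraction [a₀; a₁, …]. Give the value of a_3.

514 = 8·59 + 42, so a_0 = 8
59 = 1·42 + 17, so a_1 = 1
42 = 2·17 + 8, so a_2 = 2
17 = 2·8 + 1, so a_3 = 2

2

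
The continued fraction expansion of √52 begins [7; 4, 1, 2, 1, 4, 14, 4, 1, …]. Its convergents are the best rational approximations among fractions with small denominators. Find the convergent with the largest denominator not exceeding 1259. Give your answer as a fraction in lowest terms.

List convergents until the denominator exceeds the bound:
a_0 = 7: 7/1  (≤ bound)
a_1 = 4: 29/4  (≤ bound)
a_2 = 1: 36/5  (≤ bound)
a_3 = 2: 101/14  (≤ bound)
a_4 = 1: 137/19  (≤ bound)
a_5 = 4: 649/90  (≤ bound)
a_6 = 14: 9223/1279  (> 1259, stop)

649/90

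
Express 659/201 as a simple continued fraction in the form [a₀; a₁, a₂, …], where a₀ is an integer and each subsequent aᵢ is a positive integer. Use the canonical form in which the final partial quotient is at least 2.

Repeatedly divide and take the remainder:
659 = 3·201 + 56, so a_0 = 3
201 = 3·56 + 33, so a_1 = 3
56 = 1·33 + 23, so a_2 = 1
33 = 1·23 + 10, so a_3 = 1
23 = 2·10 + 3, so a_4 = 2
10 = 3·3 + 1, so a_5 = 3
3 = 3·1 + 0, so a_6 = 3

[3; 3, 1, 1, 2, 3, 3]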